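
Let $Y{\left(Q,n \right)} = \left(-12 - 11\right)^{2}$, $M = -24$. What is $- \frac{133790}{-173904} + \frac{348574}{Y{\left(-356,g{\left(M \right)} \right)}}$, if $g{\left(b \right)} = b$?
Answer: $\frac{30344593903}{45997608} \approx 659.7$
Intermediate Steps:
$Y{\left(Q,n \right)} = 529$ ($Y{\left(Q,n \right)} = \left(-23\right)^{2} = 529$)
$- \frac{133790}{-173904} + \frac{348574}{Y{\left(-356,g{\left(M \right)} \right)}} = - \frac{133790}{-173904} + \frac{348574}{529} = \left(-133790\right) \left(- \frac{1}{173904}\right) + 348574 \cdot \frac{1}{529} = \frac{66895}{86952} + \frac{348574}{529} = \frac{30344593903}{45997608}$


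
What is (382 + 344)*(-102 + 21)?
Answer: -58806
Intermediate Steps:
(382 + 344)*(-102 + 21) = 726*(-81) = -58806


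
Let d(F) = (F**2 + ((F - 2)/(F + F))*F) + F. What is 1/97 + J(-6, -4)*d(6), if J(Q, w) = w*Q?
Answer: 102433/97 ≈ 1056.0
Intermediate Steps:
J(Q, w) = Q*w
d(F) = -1 + F**2 + 3*F/2 (d(F) = (F**2 + ((-2 + F)/((2*F)))*F) + F = (F**2 + ((-2 + F)*(1/(2*F)))*F) + F = (F**2 + ((-2 + F)/(2*F))*F) + F = (F**2 + (-1 + F/2)) + F = (-1 + F**2 + F/2) + F = -1 + F**2 + 3*F/2)
1/97 + J(-6, -4)*d(6) = 1/97 + (-6*(-4))*(-1 + 6**2 + (3/2)*6) = 1/97 + 24*(-1 + 36 + 9) = 1/97 + 24*44 = 1/97 + 1056 = 102433/97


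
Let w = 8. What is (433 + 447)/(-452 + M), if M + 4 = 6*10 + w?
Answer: -220/97 ≈ -2.2680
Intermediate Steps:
M = 64 (M = -4 + (6*10 + 8) = -4 + (60 + 8) = -4 + 68 = 64)
(433 + 447)/(-452 + M) = (433 + 447)/(-452 + 64) = 880/(-388) = 880*(-1/388) = -220/97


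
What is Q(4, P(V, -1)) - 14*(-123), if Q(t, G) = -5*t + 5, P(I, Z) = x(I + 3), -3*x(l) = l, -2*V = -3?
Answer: 1707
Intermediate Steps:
V = 3/2 (V = -1/2*(-3) = 3/2 ≈ 1.5000)
x(l) = -l/3
P(I, Z) = -1 - I/3 (P(I, Z) = -(I + 3)/3 = -(3 + I)/3 = -1 - I/3)
Q(t, G) = 5 - 5*t
Q(4, P(V, -1)) - 14*(-123) = (5 - 5*4) - 14*(-123) = (5 - 20) + 1722 = -15 + 1722 = 1707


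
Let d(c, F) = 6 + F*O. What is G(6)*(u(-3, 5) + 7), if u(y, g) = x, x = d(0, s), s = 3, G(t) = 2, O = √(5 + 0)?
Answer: 26 + 6*√5 ≈ 39.416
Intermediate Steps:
O = √5 ≈ 2.2361
d(c, F) = 6 + F*√5
x = 6 + 3*√5 ≈ 12.708
u(y, g) = 6 + 3*√5
G(6)*(u(-3, 5) + 7) = 2*((6 + 3*√5) + 7) = 2*(13 + 3*√5) = 26 + 6*√5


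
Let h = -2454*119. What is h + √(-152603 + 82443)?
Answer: -292026 + 4*I*√4385 ≈ -2.9203e+5 + 264.88*I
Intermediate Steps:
h = -292026
h + √(-152603 + 82443) = -292026 + √(-152603 + 82443) = -292026 + √(-70160) = -292026 + 4*I*√4385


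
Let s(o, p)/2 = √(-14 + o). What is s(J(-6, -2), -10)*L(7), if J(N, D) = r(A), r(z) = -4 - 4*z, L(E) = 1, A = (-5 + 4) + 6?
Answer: 2*I*√38 ≈ 12.329*I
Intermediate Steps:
A = 5 (A = -1 + 6 = 5)
J(N, D) = -24 (J(N, D) = -4 - 4*5 = -4 - 20 = -24)
s(o, p) = 2*√(-14 + o)
s(J(-6, -2), -10)*L(7) = (2*√(-14 - 24))*1 = (2*√(-38))*1 = (2*(I*√38))*1 = (2*I*√38)*1 = 2*I*√38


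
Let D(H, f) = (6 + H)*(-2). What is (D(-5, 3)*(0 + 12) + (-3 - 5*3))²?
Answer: 1764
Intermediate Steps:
D(H, f) = -12 - 2*H
(D(-5, 3)*(0 + 12) + (-3 - 5*3))² = ((-12 - 2*(-5))*(0 + 12) + (-3 - 5*3))² = ((-12 + 10)*12 + (-3 - 15))² = (-2*12 - 18)² = (-24 - 18)² = (-42)² = 1764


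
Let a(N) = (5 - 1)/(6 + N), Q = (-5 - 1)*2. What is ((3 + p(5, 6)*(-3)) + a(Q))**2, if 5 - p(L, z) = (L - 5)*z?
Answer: 1444/9 ≈ 160.44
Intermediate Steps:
p(L, z) = 5 - z*(-5 + L) (p(L, z) = 5 - (L - 5)*z = 5 - (-5 + L)*z = 5 - z*(-5 + L))
Q = -12 (Q = -6*2 = -12)
a(N) = 4/(6 + N)
((3 + p(5, 6)*(-3)) + a(Q))**2 = ((3 + (5 + 5*6 - 1*5*6)*(-3)) + 4/(6 - 12))**2 = ((3 + (5 + 30 - 30)*(-3)) + 4/(-6))**2 = ((3 + 5*(-3)) + 4*(-1/6))**2 = ((3 - 15) - 2/3)**2 = (-12 - 2/3)**2 = (-38/3)**2 = 1444/9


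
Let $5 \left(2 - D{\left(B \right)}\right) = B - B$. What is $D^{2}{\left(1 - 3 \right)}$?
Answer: $4$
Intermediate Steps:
$D{\left(B \right)} = 2$ ($D{\left(B \right)} = 2 - \frac{B - B}{5} = 2 - 0 = 2 + 0 = 2$)
$D^{2}{\left(1 - 3 \right)} = 2^{2} = 4$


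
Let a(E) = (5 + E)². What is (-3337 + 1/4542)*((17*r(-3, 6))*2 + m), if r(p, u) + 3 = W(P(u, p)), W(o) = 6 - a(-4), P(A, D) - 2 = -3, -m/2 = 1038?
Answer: 15217279612/2271 ≈ 6.7007e+6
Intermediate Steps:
m = -2076 (m = -2*1038 = -2076)
P(A, D) = -1 (P(A, D) = 2 - 3 = -1)
W(o) = 5 (W(o) = 6 - (5 - 4)² = 6 - 1*1² = 6 - 1*1 = 6 - 1 = 5)
r(p, u) = 2 (r(p, u) = -3 + 5 = 2)
(-3337 + 1/4542)*((17*r(-3, 6))*2 + m) = (-3337 + 1/4542)*((17*2)*2 - 2076) = (-3337 + 1/4542)*(34*2 - 2076) = -15156653*(68 - 2076)/4542 = -15156653/4542*(-2008) = 15217279612/2271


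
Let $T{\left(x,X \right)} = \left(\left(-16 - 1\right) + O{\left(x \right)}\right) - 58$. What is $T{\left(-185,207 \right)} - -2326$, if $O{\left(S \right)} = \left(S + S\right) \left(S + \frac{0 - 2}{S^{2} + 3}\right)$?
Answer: $\frac{604988642}{8557} \approx 70701.0$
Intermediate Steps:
$O{\left(S \right)} = 2 S \left(S - \frac{2}{3 + S^{2}}\right)$
$T{\left(x,X \right)} = -75 + \frac{2 x \left(-2 + x^{3} + 3 x\right)}{3 + x^{2}}$ ($T{\left(x,X \right)} = \left(\left(-16 - 1\right) + \frac{2 x \left(-2 + x^{3} + 3 x\right)}{3 + x^{2}}\right) - 58 = \left(-17 + \frac{2 x \left(-2 + x^{3} + 3 x\right)}{3 + x^{2}}\right) - 58 = -75 + \frac{2 x \left(-2 + x^{3} + 3 x\right)}{3 + x^{2}}$)
$T{\left(-185,207 \right)} - -2326 = \frac{-225 - 69 \left(-185\right)^{2} - -740 + 2 \left(-185\right)^{4}}{3 + \left(-185\right)^{2}} - -2326 = \frac{-225 - 2361525 + 740 + 2 \cdot 1171350625}{3 + 34225} + 2326 = \frac{-225 - 2361525 + 740 + 2342701250}{34228} + 2326 = \frac{1}{34228} \cdot 2340340240 + 2326 = \frac{585085060}{8557} + 2326 = \frac{604988642}{8557}$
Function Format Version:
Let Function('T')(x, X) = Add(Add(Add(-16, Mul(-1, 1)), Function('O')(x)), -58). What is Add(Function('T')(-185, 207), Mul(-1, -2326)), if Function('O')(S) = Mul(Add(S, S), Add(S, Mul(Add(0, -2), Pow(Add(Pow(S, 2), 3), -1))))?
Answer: Rational(604988642, 8557) ≈ 70701.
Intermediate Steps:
Function('O')(S) = Mul(2, S, Add(S, Mul(-2, Pow(Add(3, Pow(S, 2)), -1)))) (Function('O')(S) = Mul(Mul(2, S), Add(S, Mul(-2, Pow(Add(3, Pow(S, 2)), -1)))) = Mul(2, S, Add(S, Mul(-2, Pow(Add(3, Pow(S, 2)), -1)))))
Function('T')(x, X) = Add(-75, Mul(2, x, Pow(Add(3, Pow(x, 2)), -1), Add(-2, Pow(x, 3), Mul(3, x)))) (Function('T')(x, X) = Add(Add(Add(-16, Mul(-1, 1)), Mul(2, x, Pow(Add(3, Pow(x, 2)), -1), Add(-2, Pow(x, 3), Mul(3, x)))), -58) = Add(Add(Add(-16, -1), Mul(2, x, Pow(Add(3, Pow(x, 2)), -1), Add(-2, Pow(x, 3), Mul(3, x)))), -58) = Add(Add(-17, Mul(2, x, Pow(Add(3, Pow(x, 2)), -1), Add(-2, Pow(x, 3), Mul(3, x)))), -58) = Add(-75, Mul(2, x, Pow(Add(3, Pow(x, 2)), -1), Add(-2, Pow(x, 3), Mul(3, x)))))
Add(Function('T')(-185, 207), Mul(-1, -2326)) = Add(Mul(Pow(Add(3, Pow(-185, 2)), -1), Add(-225, Mul(-69, Pow(-185, 2)), Mul(-4, -185), Mul(2, Pow(-185, 4)))), Mul(-1, -2326)) = Add(Mul(Pow(Add(3, 34225), -1), Add(-225, Mul(-69, 34225), 740, Mul(2, 1171350625))), 2326) = Add(Mul(Pow(34228, -1), Add(-225, -2361525, 740, 2342701250)), 2326) = Add(Mul(Rational(1, 34228), 2340340240), 2326) = Add(Rational(585085060, 8557), 2326) = Rational(604988642, 8557)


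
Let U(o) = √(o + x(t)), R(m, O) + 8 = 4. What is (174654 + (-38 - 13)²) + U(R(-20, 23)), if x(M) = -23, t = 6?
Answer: 177255 + 3*I*√3 ≈ 1.7726e+5 + 5.1962*I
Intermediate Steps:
R(m, O) = -4 (R(m, O) = -8 + 4 = -4)
U(o) = √(-23 + o) (U(o) = √(o - 23) = √(-23 + o))
(174654 + (-38 - 13)²) + U(R(-20, 23)) = (174654 + (-38 - 13)²) + √(-23 - 4) = (174654 + (-51)²) + √(-27) = (174654 + 2601) + 3*I*√3 = 177255 + 3*I*√3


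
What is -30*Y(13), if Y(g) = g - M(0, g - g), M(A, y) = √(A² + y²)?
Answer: -390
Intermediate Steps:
Y(g) = g (Y(g) = g - √(0² + (g - g)²) = g - √(0 + 0²) = g - √(0 + 0) = g - √0 = g - 1*0 = g + 0 = g)
-30*Y(13) = -30*13 = -390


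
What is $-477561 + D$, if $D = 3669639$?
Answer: $3192078$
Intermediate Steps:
$-477561 + D = -477561 + 3669639 = 3192078$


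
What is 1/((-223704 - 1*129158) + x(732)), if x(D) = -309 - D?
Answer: -1/353903 ≈ -2.8256e-6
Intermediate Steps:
1/((-223704 - 1*129158) + x(732)) = 1/((-223704 - 1*129158) + (-309 - 1*732)) = 1/((-223704 - 129158) + (-309 - 732)) = 1/(-352862 - 1041) = 1/(-353903) = -1/353903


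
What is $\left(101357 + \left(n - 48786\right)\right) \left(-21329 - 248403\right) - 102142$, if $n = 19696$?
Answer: $-19492824586$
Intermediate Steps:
$\left(101357 + \left(n - 48786\right)\right) \left(-21329 - 248403\right) - 102142 = \left(101357 + \left(19696 - 48786\right)\right) \left(-21329 - 248403\right) - 102142 = \left(101357 + \left(19696 - 48786\right)\right) \left(-269732\right) - 102142 = \left(101357 - 29090\right) \left(-269732\right) - 102142 = 72267 \left(-269732\right) - 102142 = -19492722444 - 102142 = -19492824586$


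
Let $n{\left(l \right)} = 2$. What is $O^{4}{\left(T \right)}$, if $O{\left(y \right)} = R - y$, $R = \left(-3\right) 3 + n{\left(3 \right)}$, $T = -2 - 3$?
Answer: $16$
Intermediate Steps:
$T = -5$
$R = -7$ ($R = \left(-3\right) 3 + 2 = -9 + 2 = -7$)
$O{\left(y \right)} = -7 - y$
$O^{4}{\left(T \right)} = \left(-7 - -5\right)^{4} = \left(-7 + 5\right)^{4} = \left(-2\right)^{4} = 16$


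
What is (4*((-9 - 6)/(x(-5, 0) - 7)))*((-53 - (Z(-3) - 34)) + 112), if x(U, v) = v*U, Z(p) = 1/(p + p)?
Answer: 5590/7 ≈ 798.57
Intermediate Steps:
Z(p) = 1/(2*p)
x(U, v) = U*v
(4*((-9 - 6)/(x(-5, 0) - 7)))*((-53 - (Z(-3) - 34)) + 112) = (4*((-9 - 6)/(-5*0 - 7)))*((-53 - ((1/2)/(-3) - 34)) + 112) = (4*(-15/(0 - 7)))*((-53 - ((1/2)*(-1/3) - 34)) + 112) = (4*(-15/(-7)))*((-53 - (-1/6 - 34)) + 112) = (4*(-15*(-1/7)))*((-53 - 1*(-205/6)) + 112) = (4*(15/7))*((-53 + 205/6) + 112) = 60*(-113/6 + 112)/7 = (60/7)*(559/6) = 5590/7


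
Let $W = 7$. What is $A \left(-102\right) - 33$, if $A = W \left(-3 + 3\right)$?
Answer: $-33$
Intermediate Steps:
$A = 0$ ($A = 7 \left(-3 + 3\right) = 7 \cdot 0 = 0$)
$A \left(-102\right) - 33 = 0 \left(-102\right) - 33 = 0 - 33 = -33$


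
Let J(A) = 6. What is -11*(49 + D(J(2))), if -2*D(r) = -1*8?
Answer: -583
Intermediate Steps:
D(r) = 4 (D(r) = -(-1)*8/2 = -1/2*(-8) = 4)
-11*(49 + D(J(2))) = -11*(49 + 4) = -11*53 = -583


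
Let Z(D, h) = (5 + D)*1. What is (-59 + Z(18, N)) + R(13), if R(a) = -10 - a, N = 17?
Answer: -59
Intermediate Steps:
Z(D, h) = 5 + D
(-59 + Z(18, N)) + R(13) = (-59 + (5 + 18)) + (-10 - 1*13) = (-59 + 23) + (-10 - 13) = -36 - 23 = -59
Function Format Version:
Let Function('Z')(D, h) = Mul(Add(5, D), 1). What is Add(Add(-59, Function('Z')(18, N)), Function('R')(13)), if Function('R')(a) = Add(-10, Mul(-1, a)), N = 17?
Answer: -59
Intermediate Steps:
Function('Z')(D, h) = Add(5, D)
Add(Add(-59, Function('Z')(18, N)), Function('R')(13)) = Add(Add(-59, Add(5, 18)), Add(-10, Mul(-1, 13))) = Add(Add(-59, 23), Add(-10, -13)) = Add(-36, -23) = -59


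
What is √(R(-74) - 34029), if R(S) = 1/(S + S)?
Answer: I*√186342841/74 ≈ 184.47*I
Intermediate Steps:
R(S) = 1/(2*S)
√(R(-74) - 34029) = √((½)/(-74) - 34029) = √((½)*(-1/74) - 34029) = √(-1/148 - 34029) = √(-5036293/148) = I*√186342841/74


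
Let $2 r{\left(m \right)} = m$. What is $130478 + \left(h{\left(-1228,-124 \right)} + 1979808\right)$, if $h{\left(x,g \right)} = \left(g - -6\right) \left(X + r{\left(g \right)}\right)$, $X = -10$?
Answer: $2118782$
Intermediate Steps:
$r{\left(m \right)} = \frac{m}{2}$
$h{\left(x,g \right)} = \left(-10 + \frac{g}{2}\right) \left(6 + g\right)$ ($h{\left(x,g \right)} = \left(g - -6\right) \left(-10 + \frac{g}{2}\right) = \left(g + 6\right) \left(-10 + \frac{g}{2}\right) = \left(6 + g\right) \left(-10 + \frac{g}{2}\right) = \left(-10 + \frac{g}{2}\right) \left(6 + g\right)$)
$130478 + \left(h{\left(-1228,-124 \right)} + 1979808\right) = 130478 + \left(\left(-60 + \frac{\left(-124\right)^{2}}{2} - -868\right) + 1979808\right) = 130478 + \left(\left(-60 + \frac{1}{2} \cdot 15376 + 868\right) + 1979808\right) = 130478 + \left(\left(-60 + 7688 + 868\right) + 1979808\right) = 130478 + \left(8496 + 1979808\right) = 130478 + 1988304 = 2118782$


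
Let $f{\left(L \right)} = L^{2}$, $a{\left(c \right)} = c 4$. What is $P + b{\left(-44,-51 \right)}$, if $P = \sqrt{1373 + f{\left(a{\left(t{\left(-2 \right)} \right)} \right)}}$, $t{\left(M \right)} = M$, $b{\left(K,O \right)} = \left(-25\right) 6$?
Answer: $-150 + \sqrt{1437} \approx -112.09$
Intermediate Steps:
$b{\left(K,O \right)} = -150$
$a{\left(c \right)} = 4 c$
$P = \sqrt{1437}$ ($P = \sqrt{1373 + \left(4 \left(-2\right)\right)^{2}} = \sqrt{1373 + \left(-8\right)^{2}} = \sqrt{1373 + 64} = \sqrt{1437} \approx 37.908$)
$P + b{\left(-44,-51 \right)} = \sqrt{1437} - 150 = -150 + \sqrt{1437}$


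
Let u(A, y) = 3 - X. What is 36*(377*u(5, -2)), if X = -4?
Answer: 95004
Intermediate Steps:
u(A, y) = 7 (u(A, y) = 3 - 1*(-4) = 3 + 4 = 7)
36*(377*u(5, -2)) = 36*(377*7) = 36*2639 = 95004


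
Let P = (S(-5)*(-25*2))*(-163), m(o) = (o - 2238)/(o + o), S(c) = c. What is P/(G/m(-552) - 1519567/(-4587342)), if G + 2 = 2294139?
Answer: -28974798907500/645471684382597 ≈ -0.044889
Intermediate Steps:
G = 2294137 (G = -2 + 2294139 = 2294137)
m(o) = (-2238 + o)/(2*o) (m(o) = (-2238 + o)/((2*o)) = (-2238 + o)*(1/(2*o)) = (-2238 + o)/(2*o))
P = -40750 (P = -(-125)*2*(-163) = -5*(-50)*(-163) = 250*(-163) = -40750)
P/(G/m(-552) - 1519567/(-4587342)) = -40750/(2294137/(((1/2)*(-2238 - 552)/(-552))) - 1519567/(-4587342)) = -40750/(2294137/(((1/2)*(-1/552)*(-2790))) - 1519567*(-1/4587342)) = -40750/(2294137/(465/184) + 1519567/4587342) = -40750/(2294137*(184/465) + 1519567/4587342) = -40750/(422121208/465 + 1519567/4587342) = -40750/645471684382597/711038010 = -40750*711038010/645471684382597 = -28974798907500/645471684382597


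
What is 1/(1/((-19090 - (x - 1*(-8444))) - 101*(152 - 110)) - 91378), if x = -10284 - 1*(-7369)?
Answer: -28861/2637260459 ≈ -1.0944e-5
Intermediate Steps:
x = -2915 (x = -10284 + 7369 = -2915)
1/(1/((-19090 - (x - 1*(-8444))) - 101*(152 - 110)) - 91378) = 1/(1/((-19090 - (-2915 - 1*(-8444))) - 101*(152 - 110)) - 91378) = 1/(1/((-19090 - (-2915 + 8444)) - 101*42) - 91378) = 1/(1/((-19090 - 1*5529) - 4242) - 91378) = 1/(1/((-19090 - 5529) - 4242) - 91378) = 1/(1/(-24619 - 4242) - 91378) = 1/(1/(-28861) - 91378) = 1/(-1/28861 - 91378) = 1/(-2637260459/28861) = -28861/2637260459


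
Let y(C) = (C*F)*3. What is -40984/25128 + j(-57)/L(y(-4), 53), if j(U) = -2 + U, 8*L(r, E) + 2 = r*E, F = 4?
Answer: -5780303/3998493 ≈ -1.4456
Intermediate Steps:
y(C) = 12*C (y(C) = (C*4)*3 = (4*C)*3 = 12*C)
L(r, E) = -¼ + E*r/8 (L(r, E) = -¼ + (r*E)/8 = -¼ + (E*r)/8 = -¼ + E*r/8)
-40984/25128 + j(-57)/L(y(-4), 53) = -40984/25128 + (-2 - 57)/(-¼ + (⅛)*53*(12*(-4))) = -40984*1/25128 - 59/(-¼ + (⅛)*53*(-48)) = -5123/3141 - 59/(-¼ - 318) = -5123/3141 - 59/(-1273/4) = -5123/3141 - 59*(-4/1273) = -5123/3141 + 236/1273 = -5780303/3998493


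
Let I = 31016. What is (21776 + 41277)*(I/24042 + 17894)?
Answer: 13563916087946/12021 ≈ 1.1284e+9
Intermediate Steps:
(21776 + 41277)*(I/24042 + 17894) = (21776 + 41277)*(31016/24042 + 17894) = 63053*(31016*(1/24042) + 17894) = 63053*(15508/12021 + 17894) = 63053*(215119282/12021) = 13563916087946/12021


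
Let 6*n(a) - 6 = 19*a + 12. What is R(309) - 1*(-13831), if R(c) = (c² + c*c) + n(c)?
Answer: 411549/2 ≈ 2.0577e+5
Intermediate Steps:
n(a) = 3 + 19*a/6 (n(a) = 1 + (19*a + 12)/6 = 1 + (12 + 19*a)/6 = 1 + (2 + 19*a/6) = 3 + 19*a/6)
R(c) = 3 + 2*c² + 19*c/6 (R(c) = (c² + c*c) + (3 + 19*c/6) = (c² + c²) + (3 + 19*c/6) = 2*c² + (3 + 19*c/6) = 3 + 2*c² + 19*c/6)
R(309) - 1*(-13831) = (3 + 2*309² + (19/6)*309) - 1*(-13831) = (3 + 2*95481 + 1957/2) + 13831 = (3 + 190962 + 1957/2) + 13831 = 383887/2 + 13831 = 411549/2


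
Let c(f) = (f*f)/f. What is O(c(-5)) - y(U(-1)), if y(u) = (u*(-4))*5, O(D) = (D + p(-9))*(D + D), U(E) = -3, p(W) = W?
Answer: 80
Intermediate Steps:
c(f) = f (c(f) = f**2/f = f)
O(D) = 2*D*(-9 + D) (O(D) = (D - 9)*(D + D) = (-9 + D)*(2*D) = 2*D*(-9 + D))
y(u) = -20*u (y(u) = -4*u*5 = -20*u)
O(c(-5)) - y(U(-1)) = 2*(-5)*(-9 - 5) - (-20)*(-3) = 2*(-5)*(-14) - 1*60 = 140 - 60 = 80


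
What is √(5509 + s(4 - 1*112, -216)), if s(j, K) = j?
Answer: √5401 ≈ 73.491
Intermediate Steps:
√(5509 + s(4 - 1*112, -216)) = √(5509 + (4 - 1*112)) = √(5509 + (4 - 112)) = √(5509 - 108) = √5401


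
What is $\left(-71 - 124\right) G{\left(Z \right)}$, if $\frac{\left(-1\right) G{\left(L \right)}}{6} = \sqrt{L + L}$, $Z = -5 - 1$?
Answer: $2340 i \sqrt{3} \approx 4053.0 i$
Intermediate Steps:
$Z = -6$
$G{\left(L \right)} = - 6 \sqrt{2} \sqrt{L}$ ($G{\left(L \right)} = - 6 \sqrt{L + L} = - 6 \sqrt{2 L} = - 6 \sqrt{2} \sqrt{L}$)
$\left(-71 - 124\right) G{\left(Z \right)} = \left(-71 - 124\right) \left(- 6 \sqrt{2} \sqrt{-6}\right) = - 195 \left(- 6 \sqrt{2} i \sqrt{6}\right) = - 195 \left(- 12 i \sqrt{3}\right) = 2340 i \sqrt{3}$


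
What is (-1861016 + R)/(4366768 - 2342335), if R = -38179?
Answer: -633065/674811 ≈ -0.93814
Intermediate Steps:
(-1861016 + R)/(4366768 - 2342335) = (-1861016 - 38179)/(4366768 - 2342335) = -1899195/2024433 = -1899195*1/2024433 = -633065/674811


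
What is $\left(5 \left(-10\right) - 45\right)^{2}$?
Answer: $9025$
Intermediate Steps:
$\left(5 \left(-10\right) - 45\right)^{2} = \left(-50 - 45\right)^{2} = \left(-95\right)^{2} = 9025$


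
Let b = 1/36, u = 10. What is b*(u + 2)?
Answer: ⅓ ≈ 0.33333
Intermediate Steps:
b = 1/36 ≈ 0.027778
b*(u + 2) = (10 + 2)/36 = (1/36)*12 = ⅓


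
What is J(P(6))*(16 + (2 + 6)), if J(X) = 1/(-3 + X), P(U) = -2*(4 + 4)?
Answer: -24/19 ≈ -1.2632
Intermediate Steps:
P(U) = -16 (P(U) = -2*8 = -16)
J(P(6))*(16 + (2 + 6)) = (16 + (2 + 6))/(-3 - 16) = (16 + 8)/(-19) = -1/19*24 = -24/19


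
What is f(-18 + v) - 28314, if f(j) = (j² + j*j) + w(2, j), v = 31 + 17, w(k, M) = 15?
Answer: -26499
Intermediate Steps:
v = 48
f(j) = 15 + 2*j² (f(j) = (j² + j*j) + 15 = (j² + j²) + 15 = 2*j² + 15 = 15 + 2*j²)
f(-18 + v) - 28314 = (15 + 2*(-18 + 48)²) - 28314 = (15 + 2*30²) - 28314 = (15 + 2*900) - 28314 = (15 + 1800) - 28314 = 1815 - 28314 = -26499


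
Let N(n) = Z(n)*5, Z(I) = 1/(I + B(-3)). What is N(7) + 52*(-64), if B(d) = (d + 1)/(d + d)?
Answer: -73201/22 ≈ -3327.3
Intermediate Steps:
B(d) = (1 + d)/(2*d) (B(d) = (1 + d)/((2*d)) = (1 + d)*(1/(2*d)) = (1 + d)/(2*d))
Z(I) = 1/(1/3 + I) (Z(I) = 1/(I + (1/2)*(1 - 3)/(-3)) = 1/(I + (1/2)*(-1/3)*(-2)) = 1/(I + 1/3) = 1/(1/3 + I))
N(n) = 15/(1 + 3*n) (N(n) = (3/(1 + 3*n))*5 = 15/(1 + 3*n))
N(7) + 52*(-64) = 15/(1 + 3*7) + 52*(-64) = 15/(1 + 21) - 3328 = 15/22 - 3328 = -73201/22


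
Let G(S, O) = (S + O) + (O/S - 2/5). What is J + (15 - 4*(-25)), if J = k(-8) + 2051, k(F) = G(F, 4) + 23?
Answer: 21841/10 ≈ 2184.1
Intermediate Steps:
G(S, O) = -⅖ + O + S + O/S (G(S, O) = (O + S) + (O/S - 2*⅕) = (O + S) + (O/S - ⅖) = (O + S) + (-⅖ + O/S) = -⅖ + O + S + O/S)
k(F) = 133/5 + F + 4/F (k(F) = (-⅖ + 4 + F + 4/F) + 23 = (18/5 + F + 4/F) + 23 = 133/5 + F + 4/F)
J = 20691/10 (J = (133/5 - 8 + 4/(-8)) + 2051 = (133/5 - 8 + 4*(-⅛)) + 2051 = (133/5 - 8 - ½) + 2051 = 181/10 + 2051 = 20691/10 ≈ 2069.1)
J + (15 - 4*(-25)) = 20691/10 + (15 - 4*(-25)) = 20691/10 + (15 + 100) = 20691/10 + 115 = 21841/10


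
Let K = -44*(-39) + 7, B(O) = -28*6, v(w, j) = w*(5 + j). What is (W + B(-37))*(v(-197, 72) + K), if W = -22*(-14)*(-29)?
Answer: 122358600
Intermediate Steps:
B(O) = -168
K = 1723 (K = 1716 + 7 = 1723)
W = -8932 (W = 308*(-29) = -8932)
(W + B(-37))*(v(-197, 72) + K) = (-8932 - 168)*(-197*(5 + 72) + 1723) = -9100*(-197*77 + 1723) = -9100*(-15169 + 1723) = -9100*(-13446) = 122358600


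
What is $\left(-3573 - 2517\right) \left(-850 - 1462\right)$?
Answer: $14080080$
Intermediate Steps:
$\left(-3573 - 2517\right) \left(-850 - 1462\right) = \left(-6090\right) \left(-2312\right) = 14080080$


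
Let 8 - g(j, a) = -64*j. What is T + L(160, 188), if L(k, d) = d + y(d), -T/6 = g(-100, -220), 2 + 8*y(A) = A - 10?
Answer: 38562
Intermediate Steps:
g(j, a) = 8 + 64*j (g(j, a) = 8 - (-64)*j = 8 + 64*j)
y(A) = -3/2 + A/8 (y(A) = -¼ + (A - 10)/8 = -¼ + (-10 + A)/8 = -¼ + (-5/4 + A/8) = -3/2 + A/8)
T = 38352 (T = -6*(8 + 64*(-100)) = -6*(8 - 6400) = -6*(-6392) = 38352)
L(k, d) = -3/2 + 9*d/8 (L(k, d) = d + (-3/2 + d/8) = -3/2 + 9*d/8)
T + L(160, 188) = 38352 + (-3/2 + (9/8)*188) = 38352 + (-3/2 + 423/2) = 38352 + 210 = 38562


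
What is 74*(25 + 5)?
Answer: 2220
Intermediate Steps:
74*(25 + 5) = 74*30 = 2220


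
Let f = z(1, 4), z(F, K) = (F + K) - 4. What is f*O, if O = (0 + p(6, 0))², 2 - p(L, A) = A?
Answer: 4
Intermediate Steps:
p(L, A) = 2 - A
O = 4 (O = (0 + (2 - 1*0))² = (0 + (2 + 0))² = (0 + 2)² = 2² = 4)
z(F, K) = -4 + F + K
f = 1 (f = -4 + 1 + 4 = 1)
f*O = 1*4 = 4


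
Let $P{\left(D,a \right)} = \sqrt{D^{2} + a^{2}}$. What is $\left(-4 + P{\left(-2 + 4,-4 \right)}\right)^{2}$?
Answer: $36 - 16 \sqrt{5} \approx 0.22291$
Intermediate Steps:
$\left(-4 + P{\left(-2 + 4,-4 \right)}\right)^{2} = \left(-4 + \sqrt{\left(-2 + 4\right)^{2} + \left(-4\right)^{2}}\right)^{2} = \left(-4 + \sqrt{2^{2} + 16}\right)^{2} = \left(-4 + \sqrt{4 + 16}\right)^{2} = \left(-4 + \sqrt{20}\right)^{2} = \left(-4 + 2 \sqrt{5}\right)^{2}$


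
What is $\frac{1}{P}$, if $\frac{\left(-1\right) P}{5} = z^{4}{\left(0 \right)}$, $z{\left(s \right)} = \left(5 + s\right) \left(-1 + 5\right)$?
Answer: $- \frac{1}{800000} \approx -1.25 \cdot 10^{-6}$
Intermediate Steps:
$z{\left(s \right)} = 20 + 4 s$ ($z{\left(s \right)} = \left(5 + s\right) 4 = 20 + 4 s$)
$P = -800000$ ($P = - 5 \left(20 + 4 \cdot 0\right)^{4} = - 5 \left(20 + 0\right)^{4} = - 5 \cdot 20^{4} = \left(-5\right) 160000 = -800000$)
$\frac{1}{P} = \frac{1}{-800000} = - \frac{1}{800000}$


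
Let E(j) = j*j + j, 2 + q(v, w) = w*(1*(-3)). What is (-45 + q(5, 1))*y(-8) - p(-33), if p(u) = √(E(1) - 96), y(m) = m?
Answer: 400 - I*√94 ≈ 400.0 - 9.6954*I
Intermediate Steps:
q(v, w) = -2 - 3*w (q(v, w) = -2 + w*(1*(-3)) = -2 + w*(-3) = -2 - 3*w)
E(j) = j + j² (E(j) = j² + j = j + j²)
p(u) = I*√94 (p(u) = √(1*(1 + 1) - 96) = √(1*2 - 96) = √(2 - 96) = √(-94) = I*√94)
(-45 + q(5, 1))*y(-8) - p(-33) = (-45 + (-2 - 3*1))*(-8) - I*√94 = (-45 + (-2 - 3))*(-8) - I*√94 = (-45 - 5)*(-8) - I*√94 = -50*(-8) - I*√94 = 400 - I*√94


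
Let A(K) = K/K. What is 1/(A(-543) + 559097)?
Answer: 1/559098 ≈ 1.7886e-6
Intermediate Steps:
A(K) = 1
1/(A(-543) + 559097) = 1/(1 + 559097) = 1/559098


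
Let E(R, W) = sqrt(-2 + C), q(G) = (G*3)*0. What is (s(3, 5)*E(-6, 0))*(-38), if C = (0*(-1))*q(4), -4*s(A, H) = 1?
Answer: 19*I*sqrt(2)/2 ≈ 13.435*I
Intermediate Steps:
q(G) = 0 (q(G) = (3*G)*0 = 0)
s(A, H) = -1/4 (s(A, H) = -1/4*1 = -1/4)
C = 0 (C = (0*(-1))*0 = 0*0 = 0)
E(R, W) = I*sqrt(2) (E(R, W) = sqrt(-2 + 0) = sqrt(-2) = I*sqrt(2))
(s(3, 5)*E(-6, 0))*(-38) = -I*sqrt(2)/4*(-38) = 19*I*sqrt(2)/2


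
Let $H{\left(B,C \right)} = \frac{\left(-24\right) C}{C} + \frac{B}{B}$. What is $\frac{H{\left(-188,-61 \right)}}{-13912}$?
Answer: $\frac{23}{13912} \approx 0.0016532$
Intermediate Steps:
$H{\left(B,C \right)} = -23$ ($H{\left(B,C \right)} = -24 + 1 = -23$)
$\frac{H{\left(-188,-61 \right)}}{-13912} = - \frac{23}{-13912} = \left(-23\right) \left(- \frac{1}{13912}\right) = \frac{23}{13912}$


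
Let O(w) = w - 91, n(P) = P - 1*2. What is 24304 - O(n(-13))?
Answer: 24410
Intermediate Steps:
n(P) = -2 + P (n(P) = P - 2 = -2 + P)
O(w) = -91 + w
24304 - O(n(-13)) = 24304 - (-91 + (-2 - 13)) = 24304 - (-91 - 15) = 24304 - 1*(-106) = 24304 + 106 = 24410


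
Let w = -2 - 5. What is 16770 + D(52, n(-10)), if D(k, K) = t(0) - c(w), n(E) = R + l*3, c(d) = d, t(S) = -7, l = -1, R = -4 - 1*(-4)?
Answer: 16770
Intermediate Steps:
R = 0 (R = -4 + 4 = 0)
w = -7
n(E) = -3 (n(E) = 0 - 1*3 = 0 - 3 = -3)
D(k, K) = 0 (D(k, K) = -7 - 1*(-7) = -7 + 7 = 0)
16770 + D(52, n(-10)) = 16770 + 0 = 16770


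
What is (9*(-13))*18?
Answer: -2106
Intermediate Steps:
(9*(-13))*18 = -117*18 = -2106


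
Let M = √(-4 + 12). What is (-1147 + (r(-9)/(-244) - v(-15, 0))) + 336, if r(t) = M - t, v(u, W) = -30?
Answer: -190573/244 - √2/122 ≈ -781.05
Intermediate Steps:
M = 2*√2 (M = √8 = 2*√2 ≈ 2.8284)
r(t) = -t + 2*√2 (r(t) = 2*√2 - t = -t + 2*√2)
(-1147 + (r(-9)/(-244) - v(-15, 0))) + 336 = (-1147 + ((-1*(-9) + 2*√2)/(-244) - 1*(-30))) + 336 = (-1147 + ((9 + 2*√2)*(-1/244) + 30)) + 336 = (-1147 + ((-9/244 - √2/122) + 30)) + 336 = (-1147 + (7311/244 - √2/122)) + 336 = (-272557/244 - √2/122) + 336 = -190573/244 - √2/122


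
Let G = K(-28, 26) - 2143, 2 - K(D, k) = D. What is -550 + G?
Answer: -2663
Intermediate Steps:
K(D, k) = 2 - D
G = -2113 (G = (2 - 1*(-28)) - 2143 = (2 + 28) - 2143 = 30 - 2143 = -2113)
-550 + G = -550 - 2113 = -2663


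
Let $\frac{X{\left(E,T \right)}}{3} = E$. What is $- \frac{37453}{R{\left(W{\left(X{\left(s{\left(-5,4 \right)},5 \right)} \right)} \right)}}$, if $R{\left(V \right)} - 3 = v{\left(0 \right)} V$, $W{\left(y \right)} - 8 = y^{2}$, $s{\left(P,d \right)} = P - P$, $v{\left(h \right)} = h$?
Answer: $- \frac{37453}{3} \approx -12484.0$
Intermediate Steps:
$s{\left(P,d \right)} = 0$
$X{\left(E,T \right)} = 3 E$
$W{\left(y \right)} = 8 + y^{2}$
$R{\left(V \right)} = 3$ ($R{\left(V \right)} = 3 + 0 V = 3 + 0 = 3$)
$- \frac{37453}{R{\left(W{\left(X{\left(s{\left(-5,4 \right)},5 \right)} \right)} \right)}} = - \frac{37453}{3}$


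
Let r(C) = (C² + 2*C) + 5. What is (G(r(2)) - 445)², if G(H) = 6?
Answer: 192721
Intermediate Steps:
r(C) = 5 + C² + 2*C
(G(r(2)) - 445)² = (6 - 445)² = (-439)² = 192721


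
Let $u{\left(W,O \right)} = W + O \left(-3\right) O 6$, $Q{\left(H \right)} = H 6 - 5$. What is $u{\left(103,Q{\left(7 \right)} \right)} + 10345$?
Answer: $-14194$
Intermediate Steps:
$Q{\left(H \right)} = -5 + 6 H$ ($Q{\left(H \right)} = 6 H - 5 = -5 + 6 H$)
$u{\left(W,O \right)} = W - 18 O^{2}$ ($u{\left(W,O \right)} = W + - 3 O O 6 = W + - 3 O^{2} \cdot 6 = W - 18 O^{2}$)
$u{\left(103,Q{\left(7 \right)} \right)} + 10345 = \left(103 - 18 \left(-5 + 6 \cdot 7\right)^{2}\right) + 10345 = \left(103 - 18 \left(-5 + 42\right)^{2}\right) + 10345 = \left(103 - 18 \cdot 37^{2}\right) + 10345 = \left(103 - 24642\right) + 10345 = -24539 + 10345 = -14194$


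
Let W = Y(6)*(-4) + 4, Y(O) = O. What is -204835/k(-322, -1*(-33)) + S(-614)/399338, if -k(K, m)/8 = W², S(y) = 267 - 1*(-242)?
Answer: 8180002803/127788160 ≈ 64.012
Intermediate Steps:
W = -20 (W = 6*(-4) + 4 = -24 + 4 = -20)
S(y) = 509 (S(y) = 267 + 242 = 509)
k(K, m) = -3200 (k(K, m) = -8*(-20)² = -8*400 = -3200)
-204835/k(-322, -1*(-33)) + S(-614)/399338 = -204835/(-3200) + 509/399338 = -204835*(-1/3200) + 509*(1/399338) = 40967/640 + 509/399338 = 8180002803/127788160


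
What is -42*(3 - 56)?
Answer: 2226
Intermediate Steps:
-42*(3 - 56) = -42*(-53) = 2226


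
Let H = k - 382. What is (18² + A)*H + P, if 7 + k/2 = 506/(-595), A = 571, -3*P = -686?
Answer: -126989750/357 ≈ -3.5571e+5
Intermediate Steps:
P = 686/3 (P = -⅓*(-686) = 686/3 ≈ 228.67)
k = -9342/595 (k = -14 + 2*(506/(-595)) = -14 + 2*(506*(-1/595)) = -14 + 2*(-506/595) = -14 - 1012/595 = -9342/595 ≈ -15.701)
H = -236632/595 (H = -9342/595 - 382 = -236632/595 ≈ -397.70)
(18² + A)*H + P = (18² + 571)*(-236632/595) + 686/3 = (324 + 571)*(-236632/595) + 686/3 = 895*(-236632/595) + 686/3 = -42357128/119 + 686/3 = -126989750/357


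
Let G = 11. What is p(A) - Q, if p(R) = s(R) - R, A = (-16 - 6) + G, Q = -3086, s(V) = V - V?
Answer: 3097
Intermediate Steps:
s(V) = 0
A = -11 (A = (-16 - 6) + 11 = -22 + 11 = -11)
p(R) = -R (p(R) = 0 - R = -R)
p(A) - Q = -1*(-11) - 1*(-3086) = 11 + 3086 = 3097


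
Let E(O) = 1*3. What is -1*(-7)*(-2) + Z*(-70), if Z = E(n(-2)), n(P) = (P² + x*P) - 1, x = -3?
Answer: -224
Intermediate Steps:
n(P) = -1 + P² - 3*P (n(P) = (P² - 3*P) - 1 = -1 + P² - 3*P)
E(O) = 3
Z = 3
-1*(-7)*(-2) + Z*(-70) = -1*(-7)*(-2) + 3*(-70) = 7*(-2) - 210 = -14 - 210 = -224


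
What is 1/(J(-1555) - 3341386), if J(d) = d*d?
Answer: -1/923361 ≈ -1.0830e-6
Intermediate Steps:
J(d) = d²
1/(J(-1555) - 3341386) = 1/((-1555)² - 3341386) = 1/(2418025 - 3341386) = 1/(-923361) = -1/923361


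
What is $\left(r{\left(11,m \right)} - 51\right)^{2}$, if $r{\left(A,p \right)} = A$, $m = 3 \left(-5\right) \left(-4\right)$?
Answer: $1600$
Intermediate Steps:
$m = 60$ ($m = \left(-15\right) \left(-4\right) = 60$)
$\left(r{\left(11,m \right)} - 51\right)^{2} = \left(11 - 51\right)^{2} = \left(-40\right)^{2} = 1600$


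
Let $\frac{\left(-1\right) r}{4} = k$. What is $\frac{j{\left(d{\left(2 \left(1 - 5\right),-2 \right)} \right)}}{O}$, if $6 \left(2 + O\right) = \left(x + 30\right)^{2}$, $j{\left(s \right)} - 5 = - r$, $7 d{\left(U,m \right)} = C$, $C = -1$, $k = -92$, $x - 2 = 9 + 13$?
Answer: $- \frac{3}{4} \approx -0.75$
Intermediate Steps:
$x = 24$ ($x = 2 + \left(9 + 13\right) = 2 + 22 = 24$)
$r = 368$ ($r = \left(-4\right) \left(-92\right) = 368$)
$d{\left(U,m \right)} = - \frac{1}{7}$ ($d{\left(U,m \right)} = \frac{1}{7} \left(-1\right) = - \frac{1}{7}$)
$j{\left(s \right)} = -363$ ($j{\left(s \right)} = 5 - 368 = -363$)
$O = 484$ ($O = -2 + \frac{\left(24 + 30\right)^{2}}{6} = -2 + \frac{54^{2}}{6} = -2 + \frac{1}{6} \cdot 2916 = -2 + 486 = 484$)
$\frac{j{\left(d{\left(2 \left(1 - 5\right),-2 \right)} \right)}}{O} = - \frac{363}{484} = \left(-363\right) \frac{1}{484} = - \frac{3}{4}$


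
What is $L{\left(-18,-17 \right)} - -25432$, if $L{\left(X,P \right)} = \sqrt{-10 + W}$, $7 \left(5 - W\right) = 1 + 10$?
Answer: $25432 + \frac{i \sqrt{322}}{7} \approx 25432.0 + 2.5635 i$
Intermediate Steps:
$W = \frac{24}{7}$ ($W = 5 - \frac{1 + 10}{7} = 5 - \frac{11}{7} = \frac{24}{7} \approx 3.4286$)
$L{\left(X,P \right)} = \frac{i \sqrt{322}}{7}$ ($L{\left(X,P \right)} = \sqrt{-10 + \frac{24}{7}} = \sqrt{- \frac{46}{7}} = \frac{i \sqrt{322}}{7}$)
$L{\left(-18,-17 \right)} - -25432 = \frac{i \sqrt{322}}{7} - -25432 = \frac{i \sqrt{322}}{7} + 25432 = 25432 + \frac{i \sqrt{322}}{7}$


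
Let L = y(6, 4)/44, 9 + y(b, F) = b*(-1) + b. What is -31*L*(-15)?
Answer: -4185/44 ≈ -95.114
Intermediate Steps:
y(b, F) = -9 (y(b, F) = -9 + (b*(-1) + b) = -9 + (-b + b) = -9 + 0 = -9)
L = -9/44 ≈ -0.20455
-31*L*(-15) = -31*(-9/44)*(-15) = (279/44)*(-15) = -4185/44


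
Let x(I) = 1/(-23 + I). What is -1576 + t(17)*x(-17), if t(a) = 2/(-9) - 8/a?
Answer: -4822507/3060 ≈ -1576.0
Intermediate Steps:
t(a) = -2/9 - 8/a (t(a) = 2*(-1/9) - 8/a = -2/9 - 8/a)
-1576 + t(17)*x(-17) = -1576 + (-2/9 - 8/17)/(-23 - 17) = -1576 + (-2/9 - 8*1/17)/(-40) = -1576 + (-2/9 - 8/17)*(-1/40) = -1576 - 106/153*(-1/40) = -1576 + 53/3060 = -4822507/3060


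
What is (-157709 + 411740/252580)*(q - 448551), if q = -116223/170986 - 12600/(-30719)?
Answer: 46927425342588587541/663380419 ≈ 7.0740e+10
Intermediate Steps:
q = -83284161/308971702 (q = -116223*1/170986 - 12600*(-1/30719) = -116223/170986 + 12600/30719 = -83284161/308971702 ≈ -0.26955)
(-157709 + 411740/252580)*(q - 448551) = (-157709 + 411740/252580)*(-83284161/308971702 - 448551) = (-157709 + 411740*(1/252580))*(-138589649187963/308971702) = (-157709 + 119/73)*(-138589649187963/308971702) = -11512638/73*(-138589649187963/308971702) = 46927425342588587541/663380419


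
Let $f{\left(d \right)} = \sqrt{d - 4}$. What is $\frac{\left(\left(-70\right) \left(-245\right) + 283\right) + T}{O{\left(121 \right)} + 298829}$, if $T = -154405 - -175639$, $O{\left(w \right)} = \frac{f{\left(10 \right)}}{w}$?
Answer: $\frac{169174133426463}{1307423309739475} - \frac{4678707 \sqrt{6}}{1307423309739475} \approx 0.1294$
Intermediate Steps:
$f{\left(d \right)} = \sqrt{-4 + d}$
$O{\left(w \right)} = \frac{\sqrt{6}}{w}$ ($O{\left(w \right)} = \frac{\sqrt{-4 + 10}}{w} = \frac{\sqrt{6}}{w}$)
$T = 21234$ ($T = -154405 + 175639 = 21234$)
$\frac{\left(\left(-70\right) \left(-245\right) + 283\right) + T}{O{\left(121 \right)} + 298829} = \frac{\left(\left(-70\right) \left(-245\right) + 283\right) + 21234}{\frac{\sqrt{6}}{121} + 298829} = \frac{\left(17150 + 283\right) + 21234}{\sqrt{6} \cdot \frac{1}{121} + 298829} = \frac{17433 + 21234}{\frac{\sqrt{6}}{121} + 298829} = \frac{38667}{298829 + \frac{\sqrt{6}}{121}}$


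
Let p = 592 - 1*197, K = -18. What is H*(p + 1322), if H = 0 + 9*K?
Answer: -278154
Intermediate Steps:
p = 395 (p = 592 - 197 = 395)
H = -162 (H = 0 + 9*(-18) = 0 - 162 = -162)
H*(p + 1322) = -162*(395 + 1322) = -162*1717 = -278154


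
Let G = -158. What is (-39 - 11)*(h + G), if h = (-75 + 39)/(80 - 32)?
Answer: 15875/2 ≈ 7937.5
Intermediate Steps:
h = -3/4 (h = -36/48 = -36*1/48 = -3/4 ≈ -0.75000)
(-39 - 11)*(h + G) = (-39 - 11)*(-3/4 - 158) = -50*(-635/4) = 15875/2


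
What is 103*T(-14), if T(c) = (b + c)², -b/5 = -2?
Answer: 1648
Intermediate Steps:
b = 10 (b = -5*(-2) = 10)
T(c) = (10 + c)²
103*T(-14) = 103*(10 - 14)² = 103*(-4)² = 103*16 = 1648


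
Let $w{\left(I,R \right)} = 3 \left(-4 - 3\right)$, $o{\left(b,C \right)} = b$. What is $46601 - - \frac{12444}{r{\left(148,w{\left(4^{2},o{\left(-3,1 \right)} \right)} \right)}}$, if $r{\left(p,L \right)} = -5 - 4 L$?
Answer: $\frac{3693923}{79} \approx 46759.0$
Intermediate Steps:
$w{\left(I,R \right)} = -21$ ($w{\left(I,R \right)} = 3 \left(-7\right) = -21$)
$46601 - - \frac{12444}{r{\left(148,w{\left(4^{2},o{\left(-3,1 \right)} \right)} \right)}} = 46601 - - \frac{12444}{-5 - -84} = 46601 - - \frac{12444}{-5 + 84} = 46601 - - \frac{12444}{79} = 46601 + \frac{12444}{79} = \frac{3693923}{79}$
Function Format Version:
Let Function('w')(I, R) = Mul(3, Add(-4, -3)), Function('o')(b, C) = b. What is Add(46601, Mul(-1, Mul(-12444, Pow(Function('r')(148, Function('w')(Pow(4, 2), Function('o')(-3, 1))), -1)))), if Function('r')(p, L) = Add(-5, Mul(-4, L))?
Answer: Rational(3693923, 79) ≈ 46759.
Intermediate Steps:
Function('w')(I, R) = -21 (Function('w')(I, R) = Mul(3, -7) = -21)
Add(46601, Mul(-1, Mul(-12444, Pow(Function('r')(148, Function('w')(Pow(4, 2), Function('o')(-3, 1))), -1)))) = Add(46601, Mul(-1, Mul(-12444, Pow(Add(-5, Mul(-4, -21)), -1)))) = Add(46601, Mul(-1, Mul(-12444, Pow(Add(-5, 84), -1)))) = Add(46601, Mul(-1, Mul(-12444, Pow(79, -1)))) = Add(46601, Mul(-1, Mul(-12444, Rational(1, 79)))) = Add(46601, Mul(-1, Rational(-12444, 79))) = Add(46601, Rational(12444, 79)) = Rational(3693923, 79)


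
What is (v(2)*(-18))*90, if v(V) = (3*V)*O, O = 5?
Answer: -48600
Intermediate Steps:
v(V) = 15*V (v(V) = (3*V)*5 = 15*V)
(v(2)*(-18))*90 = ((15*2)*(-18))*90 = (30*(-18))*90 = -540*90 = -48600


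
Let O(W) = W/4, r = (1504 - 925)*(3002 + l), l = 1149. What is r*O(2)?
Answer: 2403429/2 ≈ 1.2017e+6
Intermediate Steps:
r = 2403429 (r = (1504 - 925)*(3002 + 1149) = 579*4151 = 2403429)
O(W) = W/4 (O(W) = W*(1/4) = W/4)
r*O(2) = 2403429*((1/4)*2) = 2403429*(1/2) = 2403429/2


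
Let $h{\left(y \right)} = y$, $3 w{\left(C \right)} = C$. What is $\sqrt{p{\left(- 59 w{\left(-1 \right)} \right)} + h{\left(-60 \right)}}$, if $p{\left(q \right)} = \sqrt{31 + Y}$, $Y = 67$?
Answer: $\sqrt{-60 + 7 \sqrt{2}} \approx 7.0782 i$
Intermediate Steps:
$w{\left(C \right)} = \frac{C}{3}$
$p{\left(q \right)} = 7 \sqrt{2}$ ($p{\left(q \right)} = \sqrt{31 + 67} = \sqrt{98} = 7 \sqrt{2}$)
$\sqrt{p{\left(- 59 w{\left(-1 \right)} \right)} + h{\left(-60 \right)}} = \sqrt{7 \sqrt{2} - 60} = \sqrt{-60 + 7 \sqrt{2}}$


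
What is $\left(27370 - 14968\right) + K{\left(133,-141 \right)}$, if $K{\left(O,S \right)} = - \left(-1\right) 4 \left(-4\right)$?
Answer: $12386$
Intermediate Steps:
$K{\left(O,S \right)} = -16$ ($K{\left(O,S \right)} = \left(-1\right) \left(-4\right) \left(-4\right) = 4 \left(-4\right) = -16$)
$\left(27370 - 14968\right) + K{\left(133,-141 \right)} = \left(27370 - 14968\right) - 16 = 12402 - 16 = 12386$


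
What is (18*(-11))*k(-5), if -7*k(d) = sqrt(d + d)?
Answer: 198*I*sqrt(10)/7 ≈ 89.447*I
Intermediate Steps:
k(d) = -sqrt(2)*sqrt(d)/7 (k(d) = -sqrt(d + d)/7 = -sqrt(2)*sqrt(d)/7)
(18*(-11))*k(-5) = (18*(-11))*(-sqrt(2)*sqrt(-5)/7) = -(-198)*sqrt(2)*I*sqrt(5)/7 = -(-198)*I*sqrt(10)/7 = 198*I*sqrt(10)/7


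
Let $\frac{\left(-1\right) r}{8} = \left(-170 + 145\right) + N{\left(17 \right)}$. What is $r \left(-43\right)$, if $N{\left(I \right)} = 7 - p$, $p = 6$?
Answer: $-8256$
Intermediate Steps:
$N{\left(I \right)} = 1$ ($N{\left(I \right)} = 7 - 6 = 1$)
$r = 192$ ($r = - 8 \left(\left(-170 + 145\right) + 1\right) = - 8 \left(-25 + 1\right) = \left(-8\right) \left(-24\right) = 192$)
$r \left(-43\right) = 192 \left(-43\right) = -8256$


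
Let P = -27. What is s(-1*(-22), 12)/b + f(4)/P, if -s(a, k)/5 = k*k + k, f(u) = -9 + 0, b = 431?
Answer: -1909/1293 ≈ -1.4764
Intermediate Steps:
f(u) = -9
s(a, k) = -5*k - 5*k² (s(a, k) = -5*(k*k + k) = -5*(k² + k) = -5*(k + k²) = -5*k - 5*k²)
s(-1*(-22), 12)/b + f(4)/P = -5*12*(1 + 12)/431 - 9/(-27) = -5*12*13*(1/431) - 9*(-1/27) = -780*1/431 + ⅓ = -780/431 + ⅓ = -1909/1293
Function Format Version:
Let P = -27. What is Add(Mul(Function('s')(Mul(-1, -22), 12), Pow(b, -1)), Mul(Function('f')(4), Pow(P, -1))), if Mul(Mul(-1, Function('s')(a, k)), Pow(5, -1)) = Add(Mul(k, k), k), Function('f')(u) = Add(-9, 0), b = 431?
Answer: Rational(-1909, 1293) ≈ -1.4764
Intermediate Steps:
Function('f')(u) = -9
Function('s')(a, k) = Add(Mul(-5, k), Mul(-5, Pow(k, 2))) (Function('s')(a, k) = Mul(-5, Add(Mul(k, k), k)) = Mul(-5, Add(Pow(k, 2), k)) = Mul(-5, Add(k, Pow(k, 2))) = Add(Mul(-5, k), Mul(-5, Pow(k, 2))))
Add(Mul(Function('s')(Mul(-1, -22), 12), Pow(b, -1)), Mul(Function('f')(4), Pow(P, -1))) = Add(Mul(Mul(-5, 12, Add(1, 12)), Pow(431, -1)), Mul(-9, Pow(-27, -1))) = Add(Mul(Mul(-5, 12, 13), Rational(1, 431)), Mul(-9, Rational(-1, 27))) = Add(Mul(-780, Rational(1, 431)), Rational(1, 3)) = Add(Rational(-780, 431), Rational(1, 3)) = Rational(-1909, 1293)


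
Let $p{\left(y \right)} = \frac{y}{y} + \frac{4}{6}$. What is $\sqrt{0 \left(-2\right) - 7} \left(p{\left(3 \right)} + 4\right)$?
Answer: $\frac{17 i \sqrt{7}}{3} \approx 14.993 i$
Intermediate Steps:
$p{\left(y \right)} = \frac{5}{3}$ ($p{\left(y \right)} = 1 + 4 \cdot \frac{1}{6} = 1 + \frac{2}{3} = \frac{5}{3}$)
$\sqrt{0 \left(-2\right) - 7} \left(p{\left(3 \right)} + 4\right) = \sqrt{0 \left(-2\right) - 7} \left(\frac{5}{3} + 4\right) = \sqrt{0 - 7} \cdot \frac{17}{3} = \sqrt{-7} \cdot \frac{17}{3} = i \sqrt{7} \cdot \frac{17}{3} = \frac{17 i \sqrt{7}}{3}$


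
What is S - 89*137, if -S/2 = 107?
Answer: -12407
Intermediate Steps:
S = -214 (S = -2*107 = -214)
S - 89*137 = -214 - 89*137 = -214 - 12193 = -12407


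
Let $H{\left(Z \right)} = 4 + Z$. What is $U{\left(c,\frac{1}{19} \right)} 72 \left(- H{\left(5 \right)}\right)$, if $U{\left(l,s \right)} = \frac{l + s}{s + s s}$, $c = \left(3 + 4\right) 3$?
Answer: $-246240$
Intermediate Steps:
$c = 21$ ($c = 7 \cdot 3 = 21$)
$U{\left(l,s \right)} = \frac{l + s}{s + s^{2}}$
$U{\left(c,\frac{1}{19} \right)} 72 \left(- H{\left(5 \right)}\right) = \frac{21 + \frac{1}{19}}{\frac{1}{19} \left(1 + \frac{1}{19}\right)} 72 \left(- (4 + 5)\right) = \frac{\frac{1}{\frac{1}{19}} \left(21 + \frac{1}{19}\right)}{1 + \frac{1}{19}} \cdot 72 \left(\left(-1\right) 9\right) = 19 \frac{1}{\frac{20}{19}} \cdot \frac{400}{19} \cdot 72 \left(-9\right) = 19 \cdot \frac{19}{20} \cdot \frac{400}{19} \left(-648\right) = 380 \left(-648\right) = -246240$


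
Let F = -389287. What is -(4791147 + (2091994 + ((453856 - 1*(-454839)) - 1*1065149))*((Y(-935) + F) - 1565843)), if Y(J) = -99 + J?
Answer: 3786228877413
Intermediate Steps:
-(4791147 + (2091994 + ((453856 - 1*(-454839)) - 1*1065149))*((Y(-935) + F) - 1565843)) = -(4791147 + (2091994 + ((453856 - 1*(-454839)) - 1*1065149))*(((-99 - 935) - 389287) - 1565843)) = -(4791147 + (2091994 + ((453856 + 454839) - 1065149))*((-1034 - 389287) - 1565843)) = -(4791147 + (2091994 + (908695 - 1065149))*(-390321 - 1565843)) = -(4791147 + (2091994 - 156454)*(-1956164)) = -(4791147 + 1935540*(-1956164)) = -(4791147 - 3786233668560) = -1*(-3786228877413) = 3786228877413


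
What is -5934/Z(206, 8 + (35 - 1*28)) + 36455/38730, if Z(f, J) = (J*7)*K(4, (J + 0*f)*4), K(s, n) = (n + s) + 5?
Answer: 33133/271110 ≈ 0.12221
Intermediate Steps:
K(s, n) = 5 + n + s
Z(f, J) = 7*J*(9 + 4*J) (Z(f, J) = (J*7)*(5 + (J + 0*f)*4 + 4) = (7*J)*(5 + (J + 0)*4 + 4) = (7*J)*(5 + J*4 + 4) = (7*J)*(5 + 4*J + 4) = (7*J)*(9 + 4*J) = 7*J*(9 + 4*J))
-5934/Z(206, 8 + (35 - 1*28)) + 36455/38730 = -5934*1/(7*(8 + (35 - 1*28))*(9 + 4*(8 + (35 - 1*28)))) + 36455/38730 = -5934*1/(7*(8 + (35 - 28))*(9 + 4*(8 + (35 - 28)))) + 36455*(1/38730) = -5934*1/(7*(8 + 7)*(9 + 4*(8 + 7))) + 7291/7746 = -5934*1/(105*(9 + 4*15)) + 7291/7746 = -5934*1/(105*(9 + 60)) + 7291/7746 = -5934/(7*15*69) + 7291/7746 = -5934/7245 + 7291/7746 = -5934*1/7245 + 7291/7746 = -86/105 + 7291/7746 = 33133/271110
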